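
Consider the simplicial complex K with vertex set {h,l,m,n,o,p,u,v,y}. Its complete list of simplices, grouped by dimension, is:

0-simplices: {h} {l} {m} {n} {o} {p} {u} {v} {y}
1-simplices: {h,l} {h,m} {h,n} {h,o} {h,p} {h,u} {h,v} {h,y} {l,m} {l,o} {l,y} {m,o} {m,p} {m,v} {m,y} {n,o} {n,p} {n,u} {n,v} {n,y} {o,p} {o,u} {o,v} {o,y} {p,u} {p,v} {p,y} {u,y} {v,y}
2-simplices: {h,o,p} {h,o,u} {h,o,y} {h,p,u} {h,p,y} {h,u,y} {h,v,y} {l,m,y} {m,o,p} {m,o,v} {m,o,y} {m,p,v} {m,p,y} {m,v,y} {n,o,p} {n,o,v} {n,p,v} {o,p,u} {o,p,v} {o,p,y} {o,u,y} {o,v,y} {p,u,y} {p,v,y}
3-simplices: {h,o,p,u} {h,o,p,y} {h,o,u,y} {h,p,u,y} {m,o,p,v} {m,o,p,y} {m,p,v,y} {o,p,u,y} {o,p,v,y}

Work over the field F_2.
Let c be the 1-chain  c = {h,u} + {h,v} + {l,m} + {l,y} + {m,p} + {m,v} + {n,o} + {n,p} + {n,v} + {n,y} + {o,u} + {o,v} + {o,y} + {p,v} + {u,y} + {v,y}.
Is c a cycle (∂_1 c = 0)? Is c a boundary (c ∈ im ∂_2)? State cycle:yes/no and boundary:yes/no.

cycle:no boundary:no

n_0=9 n_1=29 n_2=24 n_3=9  [Z2]
∂1: piv[hl,hm,hn,ho,hp,hu,hv,hy] rk=8  ker:lm,lo,ly,mo,mp,mv,my,no,np,nu,nv,ny,op,ou,ov,oy,pu,pv,py,uy,vy
∂2: piv[hop,hou,hoy,hpu,hpy,huy,hvy,lmy,mop,mov,moy,mpv,mvy,nop,nov] rk=15  ker:mpy,npv,opu,opv,opy,ouy,ovy,puy,pvy
∂3: piv[hopu,hopy,houy,hpuy,mopv,mopy,mpvy,opvy] rk=8  ker:opuy
∂1c = {m} + {p} + {u} + {y}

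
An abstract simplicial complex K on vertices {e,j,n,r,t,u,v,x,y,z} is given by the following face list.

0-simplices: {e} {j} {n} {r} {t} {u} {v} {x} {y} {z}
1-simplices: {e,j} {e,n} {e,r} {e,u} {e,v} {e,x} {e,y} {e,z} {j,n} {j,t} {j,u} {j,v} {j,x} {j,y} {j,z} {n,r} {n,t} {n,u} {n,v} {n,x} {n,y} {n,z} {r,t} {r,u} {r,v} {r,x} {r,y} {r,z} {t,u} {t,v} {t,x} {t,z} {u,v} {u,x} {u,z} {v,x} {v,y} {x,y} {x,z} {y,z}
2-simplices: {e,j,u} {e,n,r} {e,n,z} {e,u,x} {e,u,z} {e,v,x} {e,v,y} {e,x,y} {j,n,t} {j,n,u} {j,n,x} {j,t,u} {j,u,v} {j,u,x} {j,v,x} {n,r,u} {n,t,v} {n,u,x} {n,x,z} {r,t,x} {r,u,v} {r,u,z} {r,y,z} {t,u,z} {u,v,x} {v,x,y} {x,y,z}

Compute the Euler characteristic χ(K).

χ(K)=-3

n_0=10 n_1=40 n_2=27
χ=+10−40+27=-3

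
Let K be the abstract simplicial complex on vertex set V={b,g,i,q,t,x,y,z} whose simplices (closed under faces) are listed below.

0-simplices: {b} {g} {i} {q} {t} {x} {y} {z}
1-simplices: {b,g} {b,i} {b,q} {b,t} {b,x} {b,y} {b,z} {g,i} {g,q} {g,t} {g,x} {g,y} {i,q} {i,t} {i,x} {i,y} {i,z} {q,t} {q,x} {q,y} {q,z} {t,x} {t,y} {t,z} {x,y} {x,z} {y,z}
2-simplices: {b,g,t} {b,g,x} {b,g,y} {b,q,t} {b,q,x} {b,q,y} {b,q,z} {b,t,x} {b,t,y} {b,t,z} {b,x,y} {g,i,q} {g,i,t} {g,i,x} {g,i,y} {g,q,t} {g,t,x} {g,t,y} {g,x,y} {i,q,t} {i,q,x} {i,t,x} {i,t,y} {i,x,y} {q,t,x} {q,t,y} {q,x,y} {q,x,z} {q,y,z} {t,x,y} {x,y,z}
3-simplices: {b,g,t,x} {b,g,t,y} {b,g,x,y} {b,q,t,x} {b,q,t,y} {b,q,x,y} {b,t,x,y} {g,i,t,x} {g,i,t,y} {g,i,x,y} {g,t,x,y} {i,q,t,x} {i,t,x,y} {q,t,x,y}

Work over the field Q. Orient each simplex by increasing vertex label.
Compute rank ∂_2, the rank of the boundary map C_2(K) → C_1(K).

rank∂_2=18

n_0=8 n_1=27 n_2=31 n_3=14  [Q]
∂1: piv[bg,bi,bq,bt,bx,by,bz] rk=7  ker:gi,gq,gt,gx,gy,iq,it,ix,iy,iz,qt,qx,qy,qz,tx,ty,tz,xy,xz,yz
∂2: piv[bgt,bgx,bgy,bqt,bqx,bqy,bqz,btx,bty,btz,bxy,giq,git,gix,giy,gqt,qxz,qyz] rk=18  ker:gtx,gty,gxy,iqt,iqx,itx,ity,ixy,qtx,qty,qxy,txy,xyz
∂3: piv[bgtx,bgty,bgxy,bqtx,bqty,bqxy,btxy,gitx,gity,gixy,iqtx] rk=11  ker:gtxy,itxy,qtxy
rk∂_2=18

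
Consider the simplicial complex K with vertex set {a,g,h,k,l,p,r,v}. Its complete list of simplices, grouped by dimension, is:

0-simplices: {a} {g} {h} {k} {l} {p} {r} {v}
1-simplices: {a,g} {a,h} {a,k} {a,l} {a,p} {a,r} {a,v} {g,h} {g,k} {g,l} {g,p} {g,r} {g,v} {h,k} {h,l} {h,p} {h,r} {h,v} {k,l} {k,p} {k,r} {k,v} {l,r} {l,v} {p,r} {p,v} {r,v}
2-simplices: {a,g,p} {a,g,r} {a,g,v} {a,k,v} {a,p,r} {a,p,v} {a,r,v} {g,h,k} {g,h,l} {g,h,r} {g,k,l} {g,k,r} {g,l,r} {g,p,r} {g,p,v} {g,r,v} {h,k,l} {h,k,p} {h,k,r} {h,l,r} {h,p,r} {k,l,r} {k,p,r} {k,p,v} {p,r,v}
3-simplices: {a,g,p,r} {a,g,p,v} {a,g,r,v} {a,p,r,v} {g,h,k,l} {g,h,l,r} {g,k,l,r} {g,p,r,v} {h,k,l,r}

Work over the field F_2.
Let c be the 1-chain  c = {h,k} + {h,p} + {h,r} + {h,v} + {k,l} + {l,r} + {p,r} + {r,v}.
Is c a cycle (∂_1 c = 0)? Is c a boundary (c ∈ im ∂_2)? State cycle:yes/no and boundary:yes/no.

cycle:yes boundary:no

n_0=8 n_1=27 n_2=25 n_3=9  [Z2]
∂1: piv[ag,ah,ak,al,ap,ar,av] rk=7  ker:gh,gk,gl,gp,gr,gv,hk,hl,hp,hr,hv,kl,kp,kr,kv,lr,lv,pr,pv,rv
∂2: piv[agp,agr,agv,akv,apr,apv,arv,ghk,ghl,ghr,gkl,gkr,glr,hkp,hpr,kpv] rk=16  ker:gpr,gpv,grv,hkl,hkr,hlr,klr,kpr,prv
∂3: piv[agpr,agpv,agrv,aprv,ghkl,ghlr,gklr,hklr] rk=8  ker:gprv
∂1c = 0
c vs im∂2: residual ≠ 0 ⇒ not boundary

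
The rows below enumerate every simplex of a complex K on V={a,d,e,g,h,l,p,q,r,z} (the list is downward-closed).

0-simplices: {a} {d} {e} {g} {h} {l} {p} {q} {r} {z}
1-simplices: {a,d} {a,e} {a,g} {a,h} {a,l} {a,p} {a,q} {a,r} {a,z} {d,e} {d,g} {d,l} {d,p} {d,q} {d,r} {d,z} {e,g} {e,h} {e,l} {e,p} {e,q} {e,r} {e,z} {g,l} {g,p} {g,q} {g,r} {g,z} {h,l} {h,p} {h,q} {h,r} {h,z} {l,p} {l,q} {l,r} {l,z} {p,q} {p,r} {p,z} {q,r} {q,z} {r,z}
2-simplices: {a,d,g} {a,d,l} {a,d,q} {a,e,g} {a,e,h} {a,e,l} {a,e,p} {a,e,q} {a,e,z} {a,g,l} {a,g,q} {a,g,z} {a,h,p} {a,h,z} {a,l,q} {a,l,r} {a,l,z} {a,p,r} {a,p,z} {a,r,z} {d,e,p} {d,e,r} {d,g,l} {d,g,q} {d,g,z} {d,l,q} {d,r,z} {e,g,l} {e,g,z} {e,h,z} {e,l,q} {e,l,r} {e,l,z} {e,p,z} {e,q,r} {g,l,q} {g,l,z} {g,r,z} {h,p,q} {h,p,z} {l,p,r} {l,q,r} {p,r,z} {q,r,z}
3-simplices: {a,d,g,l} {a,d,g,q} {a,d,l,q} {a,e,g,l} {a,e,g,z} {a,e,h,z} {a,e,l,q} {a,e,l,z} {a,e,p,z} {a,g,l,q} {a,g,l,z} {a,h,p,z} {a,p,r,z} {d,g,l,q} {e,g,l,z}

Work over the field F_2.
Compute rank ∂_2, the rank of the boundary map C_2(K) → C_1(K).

rank∂_2=30

n_0=10 n_1=43 n_2=44 n_3=15  [Z2]
∂1: piv[ad,ae,ag,ah,al,ap,aq,ar,az] rk=9  ker:de,dg,dl,dp,dq,dr,dz,eg,eh,el,ep,eq,er,ez,gl,gp,gq,gr,gz,hl,hp,hq,hr,hz,lp,lq,lr,lz,pq,pr,pz,qr,qz,rz
∂2: piv[adg,adl,adq,aeg,aeh,ael,aep,aeq,aez,agl,agq,agz,ahp,ahz,alq,alr,alz,apr,apz,arz,dep,der,dgz,drz,elr,eqr,grz,hpq,lpr,qrz] rk=30  ker:dgl,dgq,dlq,egl,egz,ehz,elq,elz,epz,glq,glz,hpz,lqr,prz
∂3: piv[adgl,adgq,adlq,aegl,aegz,aehz,aelq,aelz,aepz,aglq,aglz,ahpz,aprz] rk=13  ker:dglq,eglz
rk∂_2=30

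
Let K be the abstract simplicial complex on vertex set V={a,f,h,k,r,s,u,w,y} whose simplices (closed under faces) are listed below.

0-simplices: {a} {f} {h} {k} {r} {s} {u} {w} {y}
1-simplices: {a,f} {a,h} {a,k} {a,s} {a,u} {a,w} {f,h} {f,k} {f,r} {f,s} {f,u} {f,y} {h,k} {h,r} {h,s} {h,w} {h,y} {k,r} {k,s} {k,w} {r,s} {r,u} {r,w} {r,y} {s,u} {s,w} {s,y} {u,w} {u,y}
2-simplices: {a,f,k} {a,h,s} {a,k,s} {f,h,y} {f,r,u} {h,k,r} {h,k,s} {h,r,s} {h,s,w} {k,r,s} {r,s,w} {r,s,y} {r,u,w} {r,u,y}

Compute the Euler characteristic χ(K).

n_0=9 n_1=29 n_2=14
χ=+9−29+14=-6

χ(K)=-6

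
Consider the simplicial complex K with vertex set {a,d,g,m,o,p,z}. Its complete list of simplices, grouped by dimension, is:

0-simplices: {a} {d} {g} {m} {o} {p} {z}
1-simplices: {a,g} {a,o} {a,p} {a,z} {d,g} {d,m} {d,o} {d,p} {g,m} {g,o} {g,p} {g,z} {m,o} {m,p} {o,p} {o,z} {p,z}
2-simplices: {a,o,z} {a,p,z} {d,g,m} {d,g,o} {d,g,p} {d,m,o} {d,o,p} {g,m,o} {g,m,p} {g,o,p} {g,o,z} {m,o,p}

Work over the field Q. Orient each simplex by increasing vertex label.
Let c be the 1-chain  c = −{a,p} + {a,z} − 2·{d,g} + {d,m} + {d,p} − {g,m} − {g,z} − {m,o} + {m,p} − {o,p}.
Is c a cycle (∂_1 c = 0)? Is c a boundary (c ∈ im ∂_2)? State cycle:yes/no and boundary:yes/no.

n_0=7 n_1=17 n_2=12  [Q]
∂1: piv[ag,ao,ap,az,dg,dm] rk=6  ker:do,dp,gm,go,gp,gz,mo,mp,op,oz,pz
∂2: piv[aoz,apz,dgm,dgo,dgp,dmo,dop,gmp,goz] rk=9  ker:gmo,gop,mop
∂1c = 0
c vs im∂2: residual ≠ 0 ⇒ not boundary

cycle:yes boundary:no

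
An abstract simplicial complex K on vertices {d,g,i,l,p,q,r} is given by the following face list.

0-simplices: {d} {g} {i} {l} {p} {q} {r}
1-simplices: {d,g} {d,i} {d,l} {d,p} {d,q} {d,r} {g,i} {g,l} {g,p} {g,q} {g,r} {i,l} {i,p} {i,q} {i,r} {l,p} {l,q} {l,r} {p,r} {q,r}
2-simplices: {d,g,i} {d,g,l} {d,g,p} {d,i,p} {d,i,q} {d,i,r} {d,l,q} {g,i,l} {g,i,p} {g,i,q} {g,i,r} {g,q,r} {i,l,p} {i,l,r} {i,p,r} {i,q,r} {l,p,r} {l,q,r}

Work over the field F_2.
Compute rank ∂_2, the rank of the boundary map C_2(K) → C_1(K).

n_0=7 n_1=20 n_2=18  [Z2]
∂1: piv[dg,di,dl,dp,dq,dr] rk=6  ker:gi,gl,gp,gq,gr,il,ip,iq,ir,lp,lq,lr,pr,qr
∂2: piv[dgi,dgl,dgp,dip,diq,dir,dlq,gil,giq,gir,gqr,ilp,ilr,ipr] rk=14  ker:gip,iqr,lpr,lqr
rk∂_2=14

rank∂_2=14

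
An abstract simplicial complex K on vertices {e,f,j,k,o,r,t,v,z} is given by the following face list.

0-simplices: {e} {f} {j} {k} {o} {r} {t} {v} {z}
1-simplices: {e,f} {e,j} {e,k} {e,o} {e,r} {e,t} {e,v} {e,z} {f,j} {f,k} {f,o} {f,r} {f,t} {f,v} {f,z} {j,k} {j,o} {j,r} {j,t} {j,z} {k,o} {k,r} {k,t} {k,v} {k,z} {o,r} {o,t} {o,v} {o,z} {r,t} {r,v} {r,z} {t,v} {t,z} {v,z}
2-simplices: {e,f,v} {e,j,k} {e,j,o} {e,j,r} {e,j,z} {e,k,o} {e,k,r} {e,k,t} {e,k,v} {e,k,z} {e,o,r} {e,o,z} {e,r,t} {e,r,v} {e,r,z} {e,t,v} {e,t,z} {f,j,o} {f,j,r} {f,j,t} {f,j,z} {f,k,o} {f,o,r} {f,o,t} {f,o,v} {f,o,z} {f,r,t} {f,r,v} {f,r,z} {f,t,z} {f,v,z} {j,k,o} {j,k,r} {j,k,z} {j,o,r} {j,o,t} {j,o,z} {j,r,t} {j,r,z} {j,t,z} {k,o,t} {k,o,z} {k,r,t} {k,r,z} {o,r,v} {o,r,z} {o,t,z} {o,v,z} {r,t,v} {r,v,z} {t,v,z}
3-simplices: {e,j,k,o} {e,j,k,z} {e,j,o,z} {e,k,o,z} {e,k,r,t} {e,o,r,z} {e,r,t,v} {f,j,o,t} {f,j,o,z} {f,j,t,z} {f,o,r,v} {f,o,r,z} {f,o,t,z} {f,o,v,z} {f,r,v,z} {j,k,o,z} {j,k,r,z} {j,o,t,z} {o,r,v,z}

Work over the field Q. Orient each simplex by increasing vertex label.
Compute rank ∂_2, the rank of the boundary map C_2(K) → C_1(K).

n_0=9 n_1=35 n_2=51 n_3=19  [Q]
∂1: piv[ef,ej,ek,eo,er,et,ev,ez] rk=8  ker:fj,fk,fo,fr,ft,fv,fz,jk,jo,jr,jt,jz,ko,kr,kt,kv,kz,or,ot,ov,oz,rt,rv,rz,tv,tz,vz
∂2: piv[efv,ejk,ejo,ejr,ejz,eko,ekr,ekt,ekv,ekz,eor,eoz,ert,erv,erz,etv,etz,fjo,fjr,fjt,fjz,fko,fot,fov,frt,frv,fvz] rk=27  ker:for,foz,frz,ftz,jko,jkr,jkz,jor,jot,joz,jrt,jrz,jtz,kot,koz,krt,krz,orv,orz,otz,ovz,rtv,rvz,tvz
∂3: piv[ejko,ejkz,ejoz,ekoz,ekrt,eorz,ertv,fjot,fjoz,fjtz,forv,forz,fotz,fovz,frvz,jkrz] rk=16  ker:jkoz,jotz,orvz
rk∂_2=27

rank∂_2=27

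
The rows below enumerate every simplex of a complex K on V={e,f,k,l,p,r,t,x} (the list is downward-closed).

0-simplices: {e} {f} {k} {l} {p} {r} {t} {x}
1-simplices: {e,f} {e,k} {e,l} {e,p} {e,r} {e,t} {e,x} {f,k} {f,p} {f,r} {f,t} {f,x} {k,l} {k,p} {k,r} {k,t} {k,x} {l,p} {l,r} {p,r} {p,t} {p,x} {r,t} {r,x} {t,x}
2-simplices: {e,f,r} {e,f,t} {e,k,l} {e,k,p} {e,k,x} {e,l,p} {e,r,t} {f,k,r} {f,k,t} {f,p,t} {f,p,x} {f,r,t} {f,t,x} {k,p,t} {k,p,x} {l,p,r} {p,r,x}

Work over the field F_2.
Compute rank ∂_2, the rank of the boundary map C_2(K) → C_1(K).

rank∂_2=16

n_0=8 n_1=25 n_2=17  [Z2]
∂1: piv[ef,ek,el,ep,er,et,ex] rk=7  ker:fk,fp,fr,ft,fx,kl,kp,kr,kt,kx,lp,lr,pr,pt,px,rt,rx,tx
∂2: piv[efr,eft,ekl,ekp,ekx,elp,ert,fkr,fkt,fpt,fpx,ftx,kpt,kpx,lpr,prx] rk=16  ker:frt
rk∂_2=16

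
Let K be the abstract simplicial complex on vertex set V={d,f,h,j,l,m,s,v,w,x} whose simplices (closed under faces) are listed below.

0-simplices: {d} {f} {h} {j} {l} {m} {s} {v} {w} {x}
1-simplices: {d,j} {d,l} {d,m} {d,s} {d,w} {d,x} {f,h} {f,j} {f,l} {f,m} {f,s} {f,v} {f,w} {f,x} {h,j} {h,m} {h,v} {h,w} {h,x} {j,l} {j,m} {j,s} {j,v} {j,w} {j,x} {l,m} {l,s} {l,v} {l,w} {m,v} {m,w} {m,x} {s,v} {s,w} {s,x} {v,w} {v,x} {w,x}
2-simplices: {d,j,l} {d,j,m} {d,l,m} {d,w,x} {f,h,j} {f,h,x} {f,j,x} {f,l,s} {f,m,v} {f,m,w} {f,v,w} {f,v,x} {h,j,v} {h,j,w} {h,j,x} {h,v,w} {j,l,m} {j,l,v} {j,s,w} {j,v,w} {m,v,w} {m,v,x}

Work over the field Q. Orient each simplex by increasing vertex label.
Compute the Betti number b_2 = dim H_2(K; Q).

n_0=10 n_1=38 n_2=22  [Q]
∂1: piv[dj,dl,dm,ds,dw,dx,fh,fj,fv] rk=9  ker:fl,fm,fs,fw,fx,hj,hm,hv,hw,hx,jl,jm,js,jv,jw,jx,lm,ls,lv,lw,mv,mw,mx,sv,sw,sx,vw,vx,wx
∂2: piv[djl,djm,dlm,dwx,fhj,fhx,fjx,fls,fmv,fmw,fvw,fvx,hjv,hjw,hvw,jlv,jsw,mvx] rk=18  ker:hjx,jlm,jvw,mvw
b_2=(22−18)−0=4

b_2=4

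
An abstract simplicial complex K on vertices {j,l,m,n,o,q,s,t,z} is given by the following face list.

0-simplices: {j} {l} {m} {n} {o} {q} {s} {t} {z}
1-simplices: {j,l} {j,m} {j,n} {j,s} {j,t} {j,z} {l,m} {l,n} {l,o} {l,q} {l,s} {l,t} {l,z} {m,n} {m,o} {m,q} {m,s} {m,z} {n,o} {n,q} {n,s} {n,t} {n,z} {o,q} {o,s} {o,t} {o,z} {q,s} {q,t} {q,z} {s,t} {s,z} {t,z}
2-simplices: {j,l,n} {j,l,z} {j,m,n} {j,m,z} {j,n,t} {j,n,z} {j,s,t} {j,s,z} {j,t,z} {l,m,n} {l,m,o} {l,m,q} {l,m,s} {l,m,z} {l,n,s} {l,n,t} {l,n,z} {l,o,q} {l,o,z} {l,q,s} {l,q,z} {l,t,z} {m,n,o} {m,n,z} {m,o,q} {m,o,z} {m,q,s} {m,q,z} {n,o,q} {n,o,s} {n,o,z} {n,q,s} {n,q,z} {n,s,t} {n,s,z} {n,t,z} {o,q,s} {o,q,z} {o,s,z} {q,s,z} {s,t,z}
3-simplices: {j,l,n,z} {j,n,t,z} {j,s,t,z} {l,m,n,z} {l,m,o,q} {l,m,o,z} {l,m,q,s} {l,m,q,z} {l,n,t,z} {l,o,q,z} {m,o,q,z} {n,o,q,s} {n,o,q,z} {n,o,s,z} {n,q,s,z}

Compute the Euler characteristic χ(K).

χ(K)=2

n_0=9 n_1=33 n_2=41 n_3=15
χ=+9−33+41−15=2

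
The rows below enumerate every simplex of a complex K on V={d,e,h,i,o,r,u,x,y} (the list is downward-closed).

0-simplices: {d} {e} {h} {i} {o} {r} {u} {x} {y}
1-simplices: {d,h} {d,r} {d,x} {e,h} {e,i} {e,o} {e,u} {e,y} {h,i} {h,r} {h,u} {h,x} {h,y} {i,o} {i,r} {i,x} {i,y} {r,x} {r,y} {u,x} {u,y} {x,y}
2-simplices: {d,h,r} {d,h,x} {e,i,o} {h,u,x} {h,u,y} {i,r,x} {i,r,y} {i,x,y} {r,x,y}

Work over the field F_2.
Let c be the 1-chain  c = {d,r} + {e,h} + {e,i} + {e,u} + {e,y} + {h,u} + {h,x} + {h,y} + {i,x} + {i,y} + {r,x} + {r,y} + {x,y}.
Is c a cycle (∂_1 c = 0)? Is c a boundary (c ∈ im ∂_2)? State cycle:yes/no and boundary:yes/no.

cycle:no boundary:no

n_0=9 n_1=22 n_2=9  [Z2]
∂1: piv[dh,dr,dx,eh,ei,eo,eu,ey] rk=8  ker:hi,hr,hu,hx,hy,io,ir,ix,iy,rx,ry,ux,uy,xy
∂2: piv[dhr,dhx,eio,hux,huy,irx,iry,ixy] rk=8  ker:rxy
∂1c = {d} + {i} + {r} + {y}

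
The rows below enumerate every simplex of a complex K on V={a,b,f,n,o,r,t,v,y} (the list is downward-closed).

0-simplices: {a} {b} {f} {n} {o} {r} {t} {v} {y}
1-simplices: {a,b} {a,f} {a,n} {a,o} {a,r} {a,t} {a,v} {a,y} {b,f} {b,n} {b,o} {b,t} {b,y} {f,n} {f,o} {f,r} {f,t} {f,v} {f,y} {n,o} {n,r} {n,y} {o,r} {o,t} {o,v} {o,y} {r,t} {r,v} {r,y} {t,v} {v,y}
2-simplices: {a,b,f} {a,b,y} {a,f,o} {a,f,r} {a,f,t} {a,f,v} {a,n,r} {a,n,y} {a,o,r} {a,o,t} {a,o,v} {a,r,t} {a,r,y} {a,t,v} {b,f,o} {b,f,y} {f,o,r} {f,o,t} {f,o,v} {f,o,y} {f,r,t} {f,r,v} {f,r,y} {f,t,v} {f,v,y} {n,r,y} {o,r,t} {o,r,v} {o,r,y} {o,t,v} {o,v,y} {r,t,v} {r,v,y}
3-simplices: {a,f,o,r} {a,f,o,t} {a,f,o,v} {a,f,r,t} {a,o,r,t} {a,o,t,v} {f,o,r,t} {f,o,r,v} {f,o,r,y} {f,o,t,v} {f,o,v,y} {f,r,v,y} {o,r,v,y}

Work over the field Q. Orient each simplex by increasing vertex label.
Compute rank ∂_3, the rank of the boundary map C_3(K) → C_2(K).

n_0=9 n_1=31 n_2=33 n_3=13  [Q]
∂1: piv[ab,af,an,ao,ar,at,av,ay] rk=8  ker:bf,bn,bo,bt,by,fn,fo,fr,ft,fv,fy,no,nr,ny,or,ot,ov,oy,rt,rv,ry,tv,vy
∂2: piv[abf,aby,afo,afr,aft,afv,anr,any,aor,aot,aov,art,ary,atv,bfo,bfy,foy,frv,fvy] rk=19  ker:for,fot,fov,frt,fry,ftv,nry,ort,orv,ory,otv,ovy,rtv,rvy
∂3: piv[afor,afot,afov,afrt,aort,aotv,forv,fory,fotv,fovy,frvy] rk=11  ker:fort,orvy
rk∂_3=11

rank∂_3=11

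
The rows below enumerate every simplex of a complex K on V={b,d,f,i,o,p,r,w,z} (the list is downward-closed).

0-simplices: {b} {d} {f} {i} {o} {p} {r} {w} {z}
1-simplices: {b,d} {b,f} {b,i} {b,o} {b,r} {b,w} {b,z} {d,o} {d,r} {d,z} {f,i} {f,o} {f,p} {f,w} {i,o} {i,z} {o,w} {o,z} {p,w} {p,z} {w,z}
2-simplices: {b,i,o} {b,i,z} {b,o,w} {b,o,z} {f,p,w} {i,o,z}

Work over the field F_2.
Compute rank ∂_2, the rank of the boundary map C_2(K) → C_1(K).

rank∂_2=5

n_0=9 n_1=21 n_2=6  [Z2]
∂1: piv[bd,bf,bi,bo,br,bw,bz,fp] rk=8  ker:do,dr,dz,fi,fo,fw,io,iz,ow,oz,pw,pz,wz
∂2: piv[bio,biz,bow,boz,fpw] rk=5  ker:ioz
rk∂_2=5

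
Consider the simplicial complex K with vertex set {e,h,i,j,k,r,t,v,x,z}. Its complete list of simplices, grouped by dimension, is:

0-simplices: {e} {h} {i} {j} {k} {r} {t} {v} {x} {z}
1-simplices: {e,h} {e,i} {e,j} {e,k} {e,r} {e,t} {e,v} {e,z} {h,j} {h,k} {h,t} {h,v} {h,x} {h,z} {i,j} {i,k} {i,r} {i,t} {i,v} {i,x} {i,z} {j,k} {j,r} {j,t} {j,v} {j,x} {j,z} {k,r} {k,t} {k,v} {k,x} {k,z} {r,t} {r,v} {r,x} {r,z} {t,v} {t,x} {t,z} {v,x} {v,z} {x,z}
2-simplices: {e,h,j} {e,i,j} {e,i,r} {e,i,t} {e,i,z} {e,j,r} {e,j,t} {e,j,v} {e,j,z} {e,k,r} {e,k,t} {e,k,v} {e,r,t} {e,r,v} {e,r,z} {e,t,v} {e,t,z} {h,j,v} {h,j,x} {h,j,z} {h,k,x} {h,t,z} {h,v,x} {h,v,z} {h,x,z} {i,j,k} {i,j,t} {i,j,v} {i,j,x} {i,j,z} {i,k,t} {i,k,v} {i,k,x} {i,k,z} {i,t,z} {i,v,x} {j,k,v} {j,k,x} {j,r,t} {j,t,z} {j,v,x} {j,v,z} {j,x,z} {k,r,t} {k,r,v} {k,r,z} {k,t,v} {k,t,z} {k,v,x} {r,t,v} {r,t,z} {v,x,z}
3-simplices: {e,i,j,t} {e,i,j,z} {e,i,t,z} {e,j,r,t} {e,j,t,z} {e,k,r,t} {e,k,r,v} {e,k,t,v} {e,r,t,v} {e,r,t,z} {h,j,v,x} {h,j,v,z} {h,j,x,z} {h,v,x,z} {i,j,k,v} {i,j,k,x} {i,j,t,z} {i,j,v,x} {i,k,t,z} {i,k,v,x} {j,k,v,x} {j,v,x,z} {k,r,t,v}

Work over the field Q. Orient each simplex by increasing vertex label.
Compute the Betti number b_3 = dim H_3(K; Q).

n_0=10 n_1=42 n_2=52 n_3=23  [Q]
∂1: piv[eh,ei,ej,ek,er,et,ev,ez,hx] rk=9  ker:hj,hk,ht,hv,hz,ij,ik,ir,it,iv,ix,iz,jk,jr,jt,jv,jx,jz,kr,kt,kv,kx,kz,rt,rv,rx,rz,tv,tx,tz,vx,vz,xz
∂2: piv[ehj,eij,eir,eit,eiz,ejr,ejt,ejv,ejz,ekr,ekt,ekv,ert,erv,erz,etv,etz,hjv,hjx,hjz,hkx,htz,hvx,hvz,hxz,ijk,ijv,ijx,ikt,ikx,ikz] rk=31  ker:ijt,ijz,ikv,itz,ivx,jkv,jkx,jrt,jtz,jvx,jvz,jxz,krt,krv,krz,ktv,ktz,kvx,rtv,rtz,vxz
∂3: piv[eijt,eijz,eitz,ejrt,ejtz,ekrt,ekrv,ektv,ertv,ertz,hjvx,hjvz,hjxz,hvxz,ijkv,ijkx,ijvx,iktz,ikvx] rk=19  ker:ijtz,jkvx,jvxz,krtv
b_3=(23−19)−0=4

b_3=4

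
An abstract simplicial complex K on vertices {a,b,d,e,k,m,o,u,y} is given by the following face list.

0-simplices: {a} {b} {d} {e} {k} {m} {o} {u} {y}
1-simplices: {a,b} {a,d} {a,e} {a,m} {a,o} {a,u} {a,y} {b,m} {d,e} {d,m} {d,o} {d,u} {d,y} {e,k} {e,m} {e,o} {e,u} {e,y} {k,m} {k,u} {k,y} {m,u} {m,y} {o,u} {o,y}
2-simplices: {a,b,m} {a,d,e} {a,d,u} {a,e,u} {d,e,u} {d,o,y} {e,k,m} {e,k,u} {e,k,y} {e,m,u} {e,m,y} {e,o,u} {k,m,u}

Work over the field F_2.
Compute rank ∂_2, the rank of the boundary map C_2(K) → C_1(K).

rank∂_2=11

n_0=9 n_1=25 n_2=13  [Z2]
∂1: piv[ab,ad,ae,am,ao,au,ay,ek] rk=8  ker:bm,de,dm,do,du,dy,em,eo,eu,ey,km,ku,ky,mu,my,ou,oy
∂2: piv[abm,ade,adu,aeu,doy,ekm,eku,eky,emu,emy,eou] rk=11  ker:deu,kmu
rk∂_2=11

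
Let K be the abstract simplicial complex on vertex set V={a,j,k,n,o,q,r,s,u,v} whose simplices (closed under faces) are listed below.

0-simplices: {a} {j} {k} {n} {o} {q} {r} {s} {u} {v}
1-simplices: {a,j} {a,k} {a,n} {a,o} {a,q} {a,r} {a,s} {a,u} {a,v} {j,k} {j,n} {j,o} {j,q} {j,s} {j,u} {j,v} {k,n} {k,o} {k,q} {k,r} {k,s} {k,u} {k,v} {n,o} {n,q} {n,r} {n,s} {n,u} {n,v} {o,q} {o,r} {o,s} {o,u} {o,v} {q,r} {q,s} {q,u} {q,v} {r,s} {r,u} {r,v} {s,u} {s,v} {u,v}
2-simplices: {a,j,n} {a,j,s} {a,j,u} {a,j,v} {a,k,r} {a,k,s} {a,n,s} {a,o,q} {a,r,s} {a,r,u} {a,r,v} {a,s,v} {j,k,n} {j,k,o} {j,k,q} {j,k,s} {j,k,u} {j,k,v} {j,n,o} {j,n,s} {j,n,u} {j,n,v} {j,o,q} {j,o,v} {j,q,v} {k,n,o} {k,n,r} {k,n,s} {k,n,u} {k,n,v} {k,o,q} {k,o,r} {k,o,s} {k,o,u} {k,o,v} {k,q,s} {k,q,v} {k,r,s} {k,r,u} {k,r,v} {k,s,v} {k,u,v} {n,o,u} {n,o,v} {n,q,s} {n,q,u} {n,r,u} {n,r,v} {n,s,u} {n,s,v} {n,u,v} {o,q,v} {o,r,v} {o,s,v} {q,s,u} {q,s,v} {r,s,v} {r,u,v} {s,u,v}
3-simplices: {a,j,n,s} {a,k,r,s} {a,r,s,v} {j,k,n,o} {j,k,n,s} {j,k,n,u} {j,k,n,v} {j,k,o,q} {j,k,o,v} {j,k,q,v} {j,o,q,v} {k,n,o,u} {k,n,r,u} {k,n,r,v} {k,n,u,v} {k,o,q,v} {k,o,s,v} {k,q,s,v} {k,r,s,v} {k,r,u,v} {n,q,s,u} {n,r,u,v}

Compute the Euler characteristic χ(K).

n_0=10 n_1=44 n_2=59 n_3=22
χ=+10−44+59−22=3

χ(K)=3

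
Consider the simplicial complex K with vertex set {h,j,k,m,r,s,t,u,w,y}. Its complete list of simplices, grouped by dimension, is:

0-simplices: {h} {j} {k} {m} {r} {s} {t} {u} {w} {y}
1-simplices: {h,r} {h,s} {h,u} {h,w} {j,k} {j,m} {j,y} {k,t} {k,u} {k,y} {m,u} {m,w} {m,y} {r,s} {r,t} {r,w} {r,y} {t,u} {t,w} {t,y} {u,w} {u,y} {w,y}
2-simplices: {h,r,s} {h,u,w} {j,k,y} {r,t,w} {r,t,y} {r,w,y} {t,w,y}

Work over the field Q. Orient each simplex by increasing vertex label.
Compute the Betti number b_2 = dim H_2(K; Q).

n_0=10 n_1=23 n_2=7  [Q]
∂1: piv[hr,hs,hu,hw,jk,jm,jy,kt,ku] rk=9  ker:ky,mu,mw,my,rs,rt,rw,ry,tu,tw,ty,uw,uy,wy
∂2: piv[hrs,huw,jky,rtw,rty,rwy] rk=6  ker:twy
b_2=(7−6)−0=1

b_2=1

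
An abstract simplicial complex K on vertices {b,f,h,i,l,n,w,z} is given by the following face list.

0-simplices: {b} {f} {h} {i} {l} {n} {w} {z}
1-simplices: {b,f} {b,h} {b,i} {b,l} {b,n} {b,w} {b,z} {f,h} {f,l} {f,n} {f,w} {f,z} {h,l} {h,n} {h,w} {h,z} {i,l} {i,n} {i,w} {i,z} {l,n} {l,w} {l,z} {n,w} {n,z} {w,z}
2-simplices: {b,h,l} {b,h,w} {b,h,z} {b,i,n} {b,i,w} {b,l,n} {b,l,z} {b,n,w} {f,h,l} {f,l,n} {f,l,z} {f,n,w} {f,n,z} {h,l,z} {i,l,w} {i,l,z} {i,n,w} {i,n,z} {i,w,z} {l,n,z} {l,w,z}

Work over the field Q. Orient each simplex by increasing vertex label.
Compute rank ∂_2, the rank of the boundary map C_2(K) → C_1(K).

n_0=8 n_1=26 n_2=21  [Q]
∂1: piv[bf,bh,bi,bl,bn,bw,bz] rk=7  ker:fh,fl,fn,fw,fz,hl,hn,hw,hz,il,in,iw,iz,ln,lw,lz,nw,nz,wz
∂2: piv[bhl,bhw,bhz,bin,biw,bln,blz,bnw,fhl,fln,flz,fnw,fnz,ilw,ilz,inz,iwz] rk=17  ker:hlz,inw,lnz,lwz
rk∂_2=17

rank∂_2=17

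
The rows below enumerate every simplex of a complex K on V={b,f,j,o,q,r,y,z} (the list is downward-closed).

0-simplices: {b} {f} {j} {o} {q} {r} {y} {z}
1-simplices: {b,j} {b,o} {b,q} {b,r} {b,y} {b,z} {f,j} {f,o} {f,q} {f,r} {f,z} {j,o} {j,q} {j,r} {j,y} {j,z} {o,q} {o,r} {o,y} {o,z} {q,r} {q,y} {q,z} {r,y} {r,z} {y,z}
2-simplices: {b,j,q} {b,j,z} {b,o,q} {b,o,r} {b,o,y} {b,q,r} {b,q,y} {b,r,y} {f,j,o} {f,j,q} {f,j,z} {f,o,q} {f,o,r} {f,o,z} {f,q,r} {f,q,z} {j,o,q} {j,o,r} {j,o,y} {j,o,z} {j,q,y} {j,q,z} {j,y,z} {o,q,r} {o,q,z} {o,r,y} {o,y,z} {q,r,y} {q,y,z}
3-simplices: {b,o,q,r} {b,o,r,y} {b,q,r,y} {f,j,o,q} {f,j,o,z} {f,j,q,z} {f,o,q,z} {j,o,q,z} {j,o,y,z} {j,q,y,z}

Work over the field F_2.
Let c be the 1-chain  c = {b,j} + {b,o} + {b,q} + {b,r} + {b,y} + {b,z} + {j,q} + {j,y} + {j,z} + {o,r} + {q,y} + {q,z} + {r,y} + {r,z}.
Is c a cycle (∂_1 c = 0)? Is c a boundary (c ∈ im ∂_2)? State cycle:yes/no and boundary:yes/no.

n_0=8 n_1=26 n_2=29 n_3=10  [Z2]
∂1: piv[bj,bo,bq,br,by,bz,fj] rk=7  ker:fo,fq,fr,fz,jo,jq,jr,jy,jz,oq,or,oy,oz,qr,qy,qz,ry,rz,yz
∂2: piv[bjq,bjz,boq,bor,boy,bqr,bqy,bry,fjo,fjq,fjz,foq,for,foz,fqz,jor,joy,jyz] rk=18  ker:fqr,joq,joz,jqy,jqz,oqr,oqz,ory,oyz,qry,qyz
∂3: piv[boqr,bory,bqry,fjoq,fjoz,fjqz,foqz,joyz,jqyz] rk=9  ker:joqz
∂1c = 0
c vs im∂2: residual ≠ 0 ⇒ not boundary

cycle:yes boundary:no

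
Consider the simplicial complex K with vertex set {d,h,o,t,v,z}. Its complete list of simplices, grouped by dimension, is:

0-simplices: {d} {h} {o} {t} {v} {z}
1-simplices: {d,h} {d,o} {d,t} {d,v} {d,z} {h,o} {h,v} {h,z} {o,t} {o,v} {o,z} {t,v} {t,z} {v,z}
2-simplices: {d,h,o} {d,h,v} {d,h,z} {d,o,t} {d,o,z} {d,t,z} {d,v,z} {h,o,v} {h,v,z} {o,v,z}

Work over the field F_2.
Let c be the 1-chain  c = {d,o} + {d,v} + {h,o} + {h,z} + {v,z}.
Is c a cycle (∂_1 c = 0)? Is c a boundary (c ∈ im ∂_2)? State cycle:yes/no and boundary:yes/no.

cycle:yes boundary:yes

n_0=6 n_1=14 n_2=10  [Z2]
∂1: piv[dh,do,dt,dv,dz] rk=5  ker:ho,hv,hz,ot,ov,oz,tv,tz,vz
∂2: piv[dho,dhv,dhz,dot,doz,dtz,dvz,hov] rk=8  ker:hvz,ovz
∂1c = 0
c vs im∂2: reduces to 0 ⇒ boundary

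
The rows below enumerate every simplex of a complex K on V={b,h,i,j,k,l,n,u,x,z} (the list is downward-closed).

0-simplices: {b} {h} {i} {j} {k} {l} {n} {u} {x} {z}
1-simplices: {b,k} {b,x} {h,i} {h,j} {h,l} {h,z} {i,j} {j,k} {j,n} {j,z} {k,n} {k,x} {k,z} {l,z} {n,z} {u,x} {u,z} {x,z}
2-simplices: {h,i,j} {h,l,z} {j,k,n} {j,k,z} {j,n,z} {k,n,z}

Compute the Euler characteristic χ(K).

n_0=10 n_1=18 n_2=6
χ=+10−18+6=-2

χ(K)=-2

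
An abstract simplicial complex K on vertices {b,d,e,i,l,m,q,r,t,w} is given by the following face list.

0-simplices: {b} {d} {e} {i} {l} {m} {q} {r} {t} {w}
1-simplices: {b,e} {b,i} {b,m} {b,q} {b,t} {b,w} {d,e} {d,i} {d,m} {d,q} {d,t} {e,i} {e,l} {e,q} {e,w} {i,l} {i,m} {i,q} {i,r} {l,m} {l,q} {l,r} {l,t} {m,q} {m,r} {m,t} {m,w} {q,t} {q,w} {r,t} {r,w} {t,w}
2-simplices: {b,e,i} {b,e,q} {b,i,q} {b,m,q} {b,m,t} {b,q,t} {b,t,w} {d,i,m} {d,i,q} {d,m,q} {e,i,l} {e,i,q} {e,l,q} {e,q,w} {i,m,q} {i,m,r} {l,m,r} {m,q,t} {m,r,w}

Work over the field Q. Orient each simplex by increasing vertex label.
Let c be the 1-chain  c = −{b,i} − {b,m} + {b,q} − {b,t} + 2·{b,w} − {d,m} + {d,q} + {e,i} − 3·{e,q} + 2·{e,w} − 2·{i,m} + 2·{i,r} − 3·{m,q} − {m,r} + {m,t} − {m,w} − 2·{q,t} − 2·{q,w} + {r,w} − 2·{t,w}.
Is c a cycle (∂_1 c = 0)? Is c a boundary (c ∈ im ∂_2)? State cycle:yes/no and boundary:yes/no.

n_0=10 n_1=32 n_2=19  [Q]
∂1: piv[be,bi,bm,bq,bt,bw,de,el,ir] rk=9  ker:di,dm,dq,dt,ei,eq,ew,il,im,iq,lm,lq,lr,lt,mq,mr,mt,mw,qt,qw,rt,rw,tw
∂2: piv[bei,beq,biq,bmq,bmt,bqt,btw,dim,diq,dmq,eil,elq,eqw,imr,lmr,mrw] rk=16  ker:eiq,imq,mqt
∂1c = 0
c vs im∂2: reduces to 0 ⇒ boundary

cycle:yes boundary:yes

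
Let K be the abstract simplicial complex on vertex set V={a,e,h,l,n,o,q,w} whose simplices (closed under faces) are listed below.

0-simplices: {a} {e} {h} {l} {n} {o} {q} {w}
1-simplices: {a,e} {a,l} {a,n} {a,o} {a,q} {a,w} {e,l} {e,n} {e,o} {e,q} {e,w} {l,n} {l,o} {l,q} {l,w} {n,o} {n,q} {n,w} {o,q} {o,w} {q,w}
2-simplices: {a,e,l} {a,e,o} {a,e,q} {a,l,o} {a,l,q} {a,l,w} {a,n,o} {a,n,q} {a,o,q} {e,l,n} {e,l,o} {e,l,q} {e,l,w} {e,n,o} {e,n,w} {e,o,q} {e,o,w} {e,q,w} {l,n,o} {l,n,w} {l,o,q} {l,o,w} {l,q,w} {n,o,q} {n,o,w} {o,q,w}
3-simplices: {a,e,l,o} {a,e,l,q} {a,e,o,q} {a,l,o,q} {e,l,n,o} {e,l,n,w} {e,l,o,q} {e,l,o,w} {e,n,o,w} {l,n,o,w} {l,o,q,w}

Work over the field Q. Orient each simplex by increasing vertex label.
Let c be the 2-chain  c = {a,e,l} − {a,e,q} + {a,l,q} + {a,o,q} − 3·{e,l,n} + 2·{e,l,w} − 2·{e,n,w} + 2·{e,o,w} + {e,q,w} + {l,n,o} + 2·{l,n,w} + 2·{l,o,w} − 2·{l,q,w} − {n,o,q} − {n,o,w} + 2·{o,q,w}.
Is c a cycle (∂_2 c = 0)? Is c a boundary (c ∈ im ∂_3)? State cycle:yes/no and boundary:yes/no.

cycle:no boundary:no

n_0=8 n_1=21 n_2=26 n_3=11  [Q]
∂1: piv[ae,al,an,ao,aq,aw] rk=6  ker:el,en,eo,eq,ew,ln,lo,lq,lw,no,nq,nw,oq,ow,qw
∂2: piv[ael,aeo,aeq,alo,alq,alw,ano,anq,aoq,eln,elw,eno,enw,eow,eqw] rk=15  ker:elo,elq,eoq,lno,lnw,loq,low,lqw,noq,now,oqw
∂3: piv[aelo,aelq,aeoq,aloq,elno,elnw,elow,enow,loqw] rk=9  ker:eloq,lnow
∂2c = {a,o} − {a,q} + {e,n} + 2·{e,o} − 3·{e,w} + {l,o} − {l,q} − {n,o} + {n,q} + {n,w} + 2·{o,q} + {o,w} + {q,w}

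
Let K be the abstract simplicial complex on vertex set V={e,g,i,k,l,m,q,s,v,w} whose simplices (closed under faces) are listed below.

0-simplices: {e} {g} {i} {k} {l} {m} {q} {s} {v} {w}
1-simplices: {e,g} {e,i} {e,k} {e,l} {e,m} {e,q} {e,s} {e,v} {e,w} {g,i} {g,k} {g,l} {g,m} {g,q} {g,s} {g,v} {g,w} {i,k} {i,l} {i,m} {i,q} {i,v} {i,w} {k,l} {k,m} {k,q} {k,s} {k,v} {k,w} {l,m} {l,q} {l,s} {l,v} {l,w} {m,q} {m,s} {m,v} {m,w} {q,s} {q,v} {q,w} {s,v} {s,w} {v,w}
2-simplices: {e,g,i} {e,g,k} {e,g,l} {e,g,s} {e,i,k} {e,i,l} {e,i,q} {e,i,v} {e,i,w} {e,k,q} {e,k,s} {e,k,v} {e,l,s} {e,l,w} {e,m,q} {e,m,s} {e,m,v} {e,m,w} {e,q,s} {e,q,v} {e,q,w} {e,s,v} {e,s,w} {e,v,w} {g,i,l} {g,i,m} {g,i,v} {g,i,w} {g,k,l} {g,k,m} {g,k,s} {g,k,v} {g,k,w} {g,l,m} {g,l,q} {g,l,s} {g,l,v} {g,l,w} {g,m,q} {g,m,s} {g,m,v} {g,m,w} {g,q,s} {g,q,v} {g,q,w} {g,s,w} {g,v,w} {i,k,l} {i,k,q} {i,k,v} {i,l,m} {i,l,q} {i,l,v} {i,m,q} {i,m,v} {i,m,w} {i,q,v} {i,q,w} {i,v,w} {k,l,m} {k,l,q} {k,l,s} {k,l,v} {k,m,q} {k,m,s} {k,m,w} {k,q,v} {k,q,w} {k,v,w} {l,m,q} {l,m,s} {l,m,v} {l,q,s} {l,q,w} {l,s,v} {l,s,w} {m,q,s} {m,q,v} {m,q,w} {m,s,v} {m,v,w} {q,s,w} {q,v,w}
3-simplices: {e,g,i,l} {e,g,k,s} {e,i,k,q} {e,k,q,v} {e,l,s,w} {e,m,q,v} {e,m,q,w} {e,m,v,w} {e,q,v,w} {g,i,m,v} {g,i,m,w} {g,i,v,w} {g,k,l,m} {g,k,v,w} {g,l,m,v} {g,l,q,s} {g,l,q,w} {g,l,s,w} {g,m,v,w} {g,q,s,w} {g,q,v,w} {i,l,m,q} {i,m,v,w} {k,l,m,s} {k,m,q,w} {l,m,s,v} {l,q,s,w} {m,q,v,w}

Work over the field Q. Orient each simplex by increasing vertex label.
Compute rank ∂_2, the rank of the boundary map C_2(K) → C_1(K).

rank∂_2=35

n_0=10 n_1=44 n_2=83 n_3=28  [Q]
∂1: piv[eg,ei,ek,el,em,eq,es,ev,ew] rk=9  ker:gi,gk,gl,gm,gq,gs,gv,gw,ik,il,im,iq,iv,iw,kl,km,kq,ks,kv,kw,lm,lq,ls,lv,lw,mq,ms,mv,mw,qs,qv,qw,sv,sw,vw
∂2: piv[egi,egk,egl,egs,eik,eil,eiq,eiv,eiw,ekq,eks,ekv,els,elw,emq,ems,emv,emw,eqs,eqv,eqw,esv,esw,evw,gim,giv,giw,gkl,gkm,gkw,glm,glq,glv,gmq,gms] rk=35  ker:gil,gks,gkv,gls,glw,gmv,gmw,gqs,gqv,gqw,gsw,gvw,ikl,ikq,ikv,ilm,ilq,ilv,imq,imv,imw,iqv,iqw,ivw,klm,klq,kls,klv,kmq,kms,kmw,kqv,kqw,kvw,lmq,lms,lmv,lqs,lqw,lsv,lsw,mqs,mqv,mqw,msv,mvw,qsw,qvw
∂3: piv[egil,egks,eikq,ekqv,elsw,emqv,emqw,emvw,eqvw,gimv,gimw,givw,gklm,gkvw,glmv,glqs,glqw,glsw,gmvw,gqsw,gqvw,ilmq,klms,kmqw,lmsv] rk=25  ker:imvw,lqsw,mqvw
rk∂_2=35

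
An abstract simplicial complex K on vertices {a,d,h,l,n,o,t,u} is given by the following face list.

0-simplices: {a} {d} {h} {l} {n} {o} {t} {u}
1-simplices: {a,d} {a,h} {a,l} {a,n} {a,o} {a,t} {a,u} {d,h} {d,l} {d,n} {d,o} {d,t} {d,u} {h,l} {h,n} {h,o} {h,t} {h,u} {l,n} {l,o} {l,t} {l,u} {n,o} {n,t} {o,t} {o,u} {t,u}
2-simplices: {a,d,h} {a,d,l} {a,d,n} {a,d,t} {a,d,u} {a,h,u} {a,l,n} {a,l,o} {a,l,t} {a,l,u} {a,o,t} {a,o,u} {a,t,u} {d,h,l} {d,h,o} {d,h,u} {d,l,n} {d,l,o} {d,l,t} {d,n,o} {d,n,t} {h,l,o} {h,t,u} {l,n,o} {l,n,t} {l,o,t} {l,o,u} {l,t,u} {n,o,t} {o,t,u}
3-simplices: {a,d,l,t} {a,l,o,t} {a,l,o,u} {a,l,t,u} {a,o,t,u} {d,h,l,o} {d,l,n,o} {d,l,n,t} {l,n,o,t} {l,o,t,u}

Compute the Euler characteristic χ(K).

χ(K)=1

n_0=8 n_1=27 n_2=30 n_3=10
χ=+8−27+30−10=1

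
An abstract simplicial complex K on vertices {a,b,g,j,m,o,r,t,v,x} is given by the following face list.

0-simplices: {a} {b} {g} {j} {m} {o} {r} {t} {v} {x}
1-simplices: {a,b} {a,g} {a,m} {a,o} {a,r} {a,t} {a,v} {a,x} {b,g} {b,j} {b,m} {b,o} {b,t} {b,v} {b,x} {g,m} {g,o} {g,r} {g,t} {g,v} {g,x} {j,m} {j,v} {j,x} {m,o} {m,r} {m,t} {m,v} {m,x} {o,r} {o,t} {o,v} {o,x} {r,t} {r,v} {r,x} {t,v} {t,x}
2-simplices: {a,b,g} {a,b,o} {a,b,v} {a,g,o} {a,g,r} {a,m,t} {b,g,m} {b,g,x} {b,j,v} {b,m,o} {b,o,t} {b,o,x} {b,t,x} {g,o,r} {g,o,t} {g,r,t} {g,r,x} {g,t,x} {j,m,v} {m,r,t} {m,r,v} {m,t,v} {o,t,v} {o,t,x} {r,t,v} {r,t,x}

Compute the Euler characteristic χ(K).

n_0=10 n_1=38 n_2=26
χ=+10−38+26=-2

χ(K)=-2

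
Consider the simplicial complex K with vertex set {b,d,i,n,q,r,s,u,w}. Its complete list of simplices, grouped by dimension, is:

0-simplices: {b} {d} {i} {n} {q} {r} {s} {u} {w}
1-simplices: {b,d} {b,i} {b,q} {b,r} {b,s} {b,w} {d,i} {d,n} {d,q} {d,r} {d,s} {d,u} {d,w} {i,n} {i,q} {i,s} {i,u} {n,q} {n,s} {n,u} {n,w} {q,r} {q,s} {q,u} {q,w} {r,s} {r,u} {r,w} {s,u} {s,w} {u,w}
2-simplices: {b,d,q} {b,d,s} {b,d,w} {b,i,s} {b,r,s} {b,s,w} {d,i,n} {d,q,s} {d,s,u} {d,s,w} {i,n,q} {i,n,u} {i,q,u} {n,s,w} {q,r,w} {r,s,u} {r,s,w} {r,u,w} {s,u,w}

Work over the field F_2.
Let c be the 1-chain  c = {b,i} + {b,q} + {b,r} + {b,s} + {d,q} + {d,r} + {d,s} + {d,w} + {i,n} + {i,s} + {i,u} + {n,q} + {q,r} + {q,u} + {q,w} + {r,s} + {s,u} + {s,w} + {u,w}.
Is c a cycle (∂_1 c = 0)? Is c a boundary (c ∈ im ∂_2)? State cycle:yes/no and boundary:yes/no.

cycle:yes boundary:no

n_0=9 n_1=31 n_2=19  [Z2]
∂1: piv[bd,bi,bq,br,bs,bw,dn,du] rk=8  ker:di,dq,dr,ds,dw,in,iq,is,iu,nq,ns,nu,nw,qr,qs,qu,qw,rs,ru,rw,su,sw,uw
∂2: piv[bdq,bds,bdw,bis,brs,bsw,din,dqs,dsu,inq,inu,iqu,nsw,qrw,rsu,rsw,ruw] rk=17  ker:dsw,suw
∂1c = 0
c vs im∂2: residual ≠ 0 ⇒ not boundary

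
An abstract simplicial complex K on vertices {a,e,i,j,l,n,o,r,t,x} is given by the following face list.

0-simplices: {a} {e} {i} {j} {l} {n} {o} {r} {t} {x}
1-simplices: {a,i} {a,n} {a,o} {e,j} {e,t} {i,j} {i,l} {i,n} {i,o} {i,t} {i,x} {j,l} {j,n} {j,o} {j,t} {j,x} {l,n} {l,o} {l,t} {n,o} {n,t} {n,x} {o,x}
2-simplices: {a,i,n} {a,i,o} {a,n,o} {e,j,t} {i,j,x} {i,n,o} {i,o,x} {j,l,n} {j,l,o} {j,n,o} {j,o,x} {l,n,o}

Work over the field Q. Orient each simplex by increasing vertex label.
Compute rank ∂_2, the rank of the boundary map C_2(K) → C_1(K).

rank∂_2=10

n_0=10 n_1=23 n_2=12  [Q]
∂1: piv[ai,an,ao,ej,et,ij,il,ix] rk=8  ker:in,io,it,jl,jn,jo,jt,jx,ln,lo,lt,no,nt,nx,ox
∂2: piv[ain,aio,ano,ejt,ijx,iox,jln,jlo,jno,jox] rk=10  ker:ino,lno
rk∂_2=10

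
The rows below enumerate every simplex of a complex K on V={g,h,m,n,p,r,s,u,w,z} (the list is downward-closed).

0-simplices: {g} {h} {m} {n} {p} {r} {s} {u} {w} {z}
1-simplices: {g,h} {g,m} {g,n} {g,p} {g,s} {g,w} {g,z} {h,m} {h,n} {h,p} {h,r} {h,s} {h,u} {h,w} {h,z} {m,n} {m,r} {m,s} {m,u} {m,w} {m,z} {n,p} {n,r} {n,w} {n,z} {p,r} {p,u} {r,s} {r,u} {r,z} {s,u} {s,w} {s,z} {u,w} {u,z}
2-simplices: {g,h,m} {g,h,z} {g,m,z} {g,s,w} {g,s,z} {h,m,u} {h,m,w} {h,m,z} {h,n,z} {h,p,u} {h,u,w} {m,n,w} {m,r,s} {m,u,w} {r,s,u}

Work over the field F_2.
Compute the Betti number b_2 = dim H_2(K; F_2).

n_0=10 n_1=35 n_2=15  [Z2]
∂1: piv[gh,gm,gn,gp,gs,gw,gz,hr,hu] rk=9  ker:hm,hn,hp,hs,hw,hz,mn,mr,ms,mu,mw,mz,np,nr,nw,nz,pr,pu,rs,ru,rz,su,sw,sz,uw,uz
∂2: piv[ghm,ghz,gmz,gsw,gsz,hmu,hmw,hnz,hpu,huw,mnw,mrs,rsu] rk=13  ker:hmz,muw
b_2=(15−13)−0=2

b_2=2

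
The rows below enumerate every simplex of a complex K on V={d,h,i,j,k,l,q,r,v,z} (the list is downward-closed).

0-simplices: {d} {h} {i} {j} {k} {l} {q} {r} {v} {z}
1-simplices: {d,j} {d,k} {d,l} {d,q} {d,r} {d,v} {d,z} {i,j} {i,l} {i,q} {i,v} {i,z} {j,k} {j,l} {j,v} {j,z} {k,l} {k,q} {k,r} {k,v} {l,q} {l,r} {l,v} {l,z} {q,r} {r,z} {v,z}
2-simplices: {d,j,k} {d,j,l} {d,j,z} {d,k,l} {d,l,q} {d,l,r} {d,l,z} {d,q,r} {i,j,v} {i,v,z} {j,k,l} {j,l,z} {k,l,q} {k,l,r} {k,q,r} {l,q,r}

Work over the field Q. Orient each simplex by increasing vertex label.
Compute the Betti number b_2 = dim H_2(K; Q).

n_0=10 n_1=27 n_2=16  [Q]
∂1: piv[dj,dk,dl,dq,dr,dv,dz,ij] rk=8  ker:il,iq,iv,iz,jk,jl,jv,jz,kl,kq,kr,kv,lq,lr,lv,lz,qr,rz,vz
∂2: piv[djk,djl,djz,dkl,dlq,dlr,dlz,dqr,ijv,ivz,klq,klr] rk=12  ker:jkl,jlz,kqr,lqr
b_2=(16−12)−0=4

b_2=4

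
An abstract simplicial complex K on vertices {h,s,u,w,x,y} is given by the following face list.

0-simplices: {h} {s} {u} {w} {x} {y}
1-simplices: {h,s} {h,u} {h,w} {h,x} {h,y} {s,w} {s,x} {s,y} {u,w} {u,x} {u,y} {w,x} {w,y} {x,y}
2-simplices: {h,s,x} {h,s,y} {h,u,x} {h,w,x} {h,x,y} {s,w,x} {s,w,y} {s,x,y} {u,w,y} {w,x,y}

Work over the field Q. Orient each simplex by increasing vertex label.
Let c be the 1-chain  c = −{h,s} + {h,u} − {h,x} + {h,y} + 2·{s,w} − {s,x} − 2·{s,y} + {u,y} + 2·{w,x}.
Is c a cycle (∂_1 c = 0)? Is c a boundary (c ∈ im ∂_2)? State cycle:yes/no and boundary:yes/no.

n_0=6 n_1=14 n_2=10  [Q]
∂1: piv[hs,hu,hw,hx,hy] rk=5  ker:sw,sx,sy,uw,ux,uy,wx,wy,xy
∂2: piv[hsx,hsy,hux,hwx,hxy,swx,swy,uwy] rk=8  ker:sxy,wxy
∂1c = 0
c vs im∂2: residual ≠ 0 ⇒ not boundary

cycle:yes boundary:no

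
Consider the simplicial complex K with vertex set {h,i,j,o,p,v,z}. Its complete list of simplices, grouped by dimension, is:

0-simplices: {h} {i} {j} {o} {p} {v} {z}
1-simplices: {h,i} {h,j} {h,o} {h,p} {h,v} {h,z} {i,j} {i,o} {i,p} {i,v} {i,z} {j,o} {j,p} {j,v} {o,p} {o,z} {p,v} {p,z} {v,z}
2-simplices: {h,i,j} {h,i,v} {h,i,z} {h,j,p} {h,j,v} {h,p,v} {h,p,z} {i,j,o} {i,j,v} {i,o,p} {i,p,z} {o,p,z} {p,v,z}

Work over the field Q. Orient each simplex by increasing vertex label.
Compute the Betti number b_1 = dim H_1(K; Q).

n_0=7 n_1=19 n_2=13  [Q]
∂1: piv[hi,hj,ho,hp,hv,hz] rk=6  ker:ij,io,ip,iv,iz,jo,jp,jv,op,oz,pv,pz,vz
∂2: piv[hij,hiv,hiz,hjp,hjv,hpv,hpz,ijo,iop,ipz,opz,pvz] rk=12  ker:ijv
b_1=(19−6)−12=1

b_1=1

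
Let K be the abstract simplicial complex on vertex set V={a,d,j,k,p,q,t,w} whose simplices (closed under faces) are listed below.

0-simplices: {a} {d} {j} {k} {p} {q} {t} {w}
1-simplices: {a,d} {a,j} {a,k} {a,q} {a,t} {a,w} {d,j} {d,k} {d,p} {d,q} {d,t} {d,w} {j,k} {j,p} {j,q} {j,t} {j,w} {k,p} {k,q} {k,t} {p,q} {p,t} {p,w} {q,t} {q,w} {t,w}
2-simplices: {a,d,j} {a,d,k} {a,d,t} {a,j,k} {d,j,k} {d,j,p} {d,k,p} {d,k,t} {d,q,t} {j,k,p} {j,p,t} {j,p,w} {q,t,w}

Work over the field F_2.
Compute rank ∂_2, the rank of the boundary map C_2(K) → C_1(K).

n_0=8 n_1=26 n_2=13  [Z2]
∂1: piv[ad,aj,ak,aq,at,aw,dp] rk=7  ker:dj,dk,dq,dt,dw,jk,jp,jq,jt,jw,kp,kq,kt,pq,pt,pw,qt,qw,tw
∂2: piv[adj,adk,adt,ajk,djp,dkp,dkt,dqt,jpt,jpw,qtw] rk=11  ker:djk,jkp
rk∂_2=11

rank∂_2=11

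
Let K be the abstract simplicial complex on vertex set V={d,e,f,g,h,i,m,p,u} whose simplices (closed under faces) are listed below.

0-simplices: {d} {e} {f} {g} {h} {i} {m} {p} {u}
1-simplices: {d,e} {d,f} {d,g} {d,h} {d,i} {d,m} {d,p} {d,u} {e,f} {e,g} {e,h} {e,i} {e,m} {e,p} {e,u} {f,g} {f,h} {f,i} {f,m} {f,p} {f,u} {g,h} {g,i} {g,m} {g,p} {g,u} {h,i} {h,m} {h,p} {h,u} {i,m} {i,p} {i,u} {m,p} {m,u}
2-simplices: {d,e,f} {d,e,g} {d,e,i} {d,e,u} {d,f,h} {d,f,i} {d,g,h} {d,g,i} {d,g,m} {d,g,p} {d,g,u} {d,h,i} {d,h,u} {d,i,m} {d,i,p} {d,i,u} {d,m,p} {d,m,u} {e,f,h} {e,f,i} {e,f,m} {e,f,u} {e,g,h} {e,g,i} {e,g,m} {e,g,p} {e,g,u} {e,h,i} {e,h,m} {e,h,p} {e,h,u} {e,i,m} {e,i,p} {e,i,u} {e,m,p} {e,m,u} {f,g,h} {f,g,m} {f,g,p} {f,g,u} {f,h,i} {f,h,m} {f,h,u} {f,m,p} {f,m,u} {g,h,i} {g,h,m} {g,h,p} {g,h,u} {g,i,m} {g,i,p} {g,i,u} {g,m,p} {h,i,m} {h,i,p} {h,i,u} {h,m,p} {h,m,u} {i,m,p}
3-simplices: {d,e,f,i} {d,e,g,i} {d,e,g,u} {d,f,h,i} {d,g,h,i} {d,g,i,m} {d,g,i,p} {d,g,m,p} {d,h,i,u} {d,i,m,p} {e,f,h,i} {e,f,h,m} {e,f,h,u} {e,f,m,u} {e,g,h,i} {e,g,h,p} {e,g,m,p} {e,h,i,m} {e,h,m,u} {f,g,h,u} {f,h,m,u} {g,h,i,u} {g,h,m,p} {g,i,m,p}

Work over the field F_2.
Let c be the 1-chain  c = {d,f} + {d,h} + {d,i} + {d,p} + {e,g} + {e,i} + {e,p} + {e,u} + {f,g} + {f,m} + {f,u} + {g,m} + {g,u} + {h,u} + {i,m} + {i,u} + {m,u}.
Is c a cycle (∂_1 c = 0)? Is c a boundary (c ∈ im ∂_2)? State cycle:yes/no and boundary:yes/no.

n_0=9 n_1=35 n_2=59 n_3=24  [Z2]
∂1: piv[de,df,dg,dh,di,dm,dp,du] rk=8  ker:ef,eg,eh,ei,em,ep,eu,fg,fh,fi,fm,fp,fu,gh,gi,gm,gp,gu,hi,hm,hp,hu,im,ip,iu,mp,mu
∂2: piv[def,deg,dei,deu,dfh,dfi,dgh,dgi,dgm,dgp,dgu,dhi,dhu,dim,dip,diu,dmp,dmu,efh,efm,efu,egm,egp,ehm,ehp,fgh,fgp] rk=27  ker:efi,egh,egi,egu,ehi,ehu,eim,eip,eiu,emp,emu,fgm,fgu,fhi,fhm,fhu,fmp,fmu,ghi,ghm,ghp,ghu,gim,gip,giu,gmp,him,hip,hiu,hmp,hmu,imp
∂3: piv[defi,degi,degu,dfhi,dghi,dgim,dgip,dgmp,dhiu,dimp,efhi,efhm,efhu,efmu,eghi,eghp,egmp,ehim,ehmu,fghu,ghiu,ghmp] rk=22  ker:fhmu,gimp
∂1c = 0
c vs im∂2: reduces to 0 ⇒ boundary

cycle:yes boundary:yes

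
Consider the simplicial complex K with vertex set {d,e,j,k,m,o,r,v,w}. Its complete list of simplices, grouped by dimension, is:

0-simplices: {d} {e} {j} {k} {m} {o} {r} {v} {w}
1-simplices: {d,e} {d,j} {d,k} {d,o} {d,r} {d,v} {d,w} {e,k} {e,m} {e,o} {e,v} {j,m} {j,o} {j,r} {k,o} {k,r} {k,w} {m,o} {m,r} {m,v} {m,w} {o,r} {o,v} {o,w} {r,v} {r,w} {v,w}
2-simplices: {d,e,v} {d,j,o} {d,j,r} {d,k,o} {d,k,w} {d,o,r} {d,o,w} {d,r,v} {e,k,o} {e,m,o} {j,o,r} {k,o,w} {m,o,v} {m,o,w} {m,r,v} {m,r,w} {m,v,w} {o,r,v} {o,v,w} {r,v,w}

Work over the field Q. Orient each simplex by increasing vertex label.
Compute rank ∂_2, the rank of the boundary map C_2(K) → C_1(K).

n_0=9 n_1=27 n_2=20  [Q]
∂1: piv[de,dj,dk,do,dr,dv,dw,em] rk=8  ker:ek,eo,ev,jm,jo,jr,ko,kr,kw,mo,mr,mv,mw,or,ov,ow,rv,rw,vw
∂2: piv[dev,djo,djr,dko,dkw,dor,dow,drv,eko,emo,mov,mow,mrv,mrw,mvw,orv] rk=16  ker:jor,kow,ovw,rvw
rk∂_2=16

rank∂_2=16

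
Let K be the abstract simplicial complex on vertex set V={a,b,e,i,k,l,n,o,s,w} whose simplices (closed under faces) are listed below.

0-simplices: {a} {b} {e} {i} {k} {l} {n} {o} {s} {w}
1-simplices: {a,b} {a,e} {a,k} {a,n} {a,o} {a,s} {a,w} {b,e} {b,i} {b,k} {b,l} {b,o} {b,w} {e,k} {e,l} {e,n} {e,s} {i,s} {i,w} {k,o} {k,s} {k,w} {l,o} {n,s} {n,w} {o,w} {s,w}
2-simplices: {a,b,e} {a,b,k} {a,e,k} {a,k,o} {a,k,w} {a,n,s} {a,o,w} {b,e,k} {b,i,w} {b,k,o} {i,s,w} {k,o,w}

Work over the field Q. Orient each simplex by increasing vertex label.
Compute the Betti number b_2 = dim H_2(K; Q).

n_0=10 n_1=27 n_2=12  [Q]
∂1: piv[ab,ae,ak,an,ao,as,aw,bi,bl] rk=9  ker:be,bk,bo,bw,ek,el,en,es,is,iw,ko,ks,kw,lo,ns,nw,ow,sw
∂2: piv[abe,abk,aek,ako,akw,ans,aow,biw,bko,isw] rk=10  ker:bek,kow
b_2=(12−10)−0=2

b_2=2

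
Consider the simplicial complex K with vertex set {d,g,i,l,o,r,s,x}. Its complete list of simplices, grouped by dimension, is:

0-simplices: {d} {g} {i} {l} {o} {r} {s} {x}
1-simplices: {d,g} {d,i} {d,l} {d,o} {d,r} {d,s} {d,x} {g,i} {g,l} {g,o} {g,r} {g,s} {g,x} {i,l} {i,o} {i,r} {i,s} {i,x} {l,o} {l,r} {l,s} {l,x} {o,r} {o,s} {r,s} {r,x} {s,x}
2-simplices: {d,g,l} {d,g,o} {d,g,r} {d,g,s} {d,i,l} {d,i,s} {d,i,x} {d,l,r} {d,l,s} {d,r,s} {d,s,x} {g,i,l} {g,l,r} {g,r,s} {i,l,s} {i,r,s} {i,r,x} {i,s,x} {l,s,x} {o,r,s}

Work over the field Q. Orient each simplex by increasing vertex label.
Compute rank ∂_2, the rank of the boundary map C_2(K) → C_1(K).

rank∂_2=16

n_0=8 n_1=27 n_2=20  [Q]
∂1: piv[dg,di,dl,do,dr,ds,dx] rk=7  ker:gi,gl,go,gr,gs,gx,il,io,ir,is,ix,lo,lr,ls,lx,or,os,rs,rx,sx
∂2: piv[dgl,dgo,dgr,dgs,dil,dis,dix,dlr,dls,drs,dsx,gil,irs,irx,lsx,ors] rk=16  ker:glr,grs,ils,isx
rk∂_2=16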